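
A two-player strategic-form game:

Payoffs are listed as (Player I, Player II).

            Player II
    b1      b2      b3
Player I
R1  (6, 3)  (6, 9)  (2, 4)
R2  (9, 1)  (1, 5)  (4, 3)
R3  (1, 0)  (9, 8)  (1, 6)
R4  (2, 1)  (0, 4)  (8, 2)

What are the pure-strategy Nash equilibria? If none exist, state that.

Player I against b1: payoffs 6, 9, 1, 2 → best response R2.
Player I against b2: payoffs 6, 1, 9, 0 → best response R3.
Player I against b3: payoffs 2, 4, 1, 8 → best response R4.
Player II against R1: payoffs 3, 9, 4 → best response b2.
Player II against R2: payoffs 1, 5, 3 → best response b2.
Player II against R3: payoffs 0, 8, 6 → best response b2.
Player II against R4: payoffs 1, 4, 2 → best response b2.
Mutual best responses: (R3, b2).

The unique pure-strategy Nash equilibrium is (R3, b2).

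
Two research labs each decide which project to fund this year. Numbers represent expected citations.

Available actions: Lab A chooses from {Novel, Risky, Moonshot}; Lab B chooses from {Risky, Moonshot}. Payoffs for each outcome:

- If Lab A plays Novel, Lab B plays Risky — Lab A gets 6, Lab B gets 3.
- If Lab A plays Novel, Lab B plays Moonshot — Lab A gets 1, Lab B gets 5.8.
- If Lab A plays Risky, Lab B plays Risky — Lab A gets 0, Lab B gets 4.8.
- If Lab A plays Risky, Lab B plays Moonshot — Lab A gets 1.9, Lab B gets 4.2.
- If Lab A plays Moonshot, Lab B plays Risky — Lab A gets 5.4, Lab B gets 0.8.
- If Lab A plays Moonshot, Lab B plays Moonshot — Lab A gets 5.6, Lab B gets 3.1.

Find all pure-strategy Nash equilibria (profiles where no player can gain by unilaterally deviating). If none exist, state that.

Pure NE: (Moonshot, Moonshot)

Check each profile: it is a Nash equilibrium iff no player can strictly gain by switching unilaterally.
(Novel, Risky): Lab B can switch to Moonshot (3 → 5.8). Not NE.
(Novel, Moonshot): Lab A can switch to Risky (1 → 1.9). Not NE.
(Risky, Risky): Lab A can switch to Novel (0 → 6). Not NE.
(Risky, Moonshot): Lab A can switch to Moonshot (1.9 → 5.6). Not NE.
(Moonshot, Risky): Lab A can switch to Novel (5.4 → 6). Not NE.
(Moonshot, Moonshot): Lab A gets 5.6, best alternative 1.9; Lab B gets 3.1, best alternative 0.8. No profitable deviation — NE.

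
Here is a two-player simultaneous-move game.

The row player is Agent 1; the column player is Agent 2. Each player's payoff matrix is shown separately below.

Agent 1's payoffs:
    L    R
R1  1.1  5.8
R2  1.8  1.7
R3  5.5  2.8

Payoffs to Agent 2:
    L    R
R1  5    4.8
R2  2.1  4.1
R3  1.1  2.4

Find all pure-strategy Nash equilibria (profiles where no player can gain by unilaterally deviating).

No pure-strategy Nash equilibrium.

Agent 1 against L: payoffs 1.1, 1.8, 5.5 → best response R3.
Agent 1 against R: payoffs 5.8, 1.7, 2.8 → best response R1.
Agent 2 against R1: payoffs 5, 4.8 → best response L.
Agent 2 against R2: payoffs 2.1, 4.1 → best response R.
Agent 2 against R3: payoffs 1.1, 2.4 → best response R.
No profile is a mutual best response for all players.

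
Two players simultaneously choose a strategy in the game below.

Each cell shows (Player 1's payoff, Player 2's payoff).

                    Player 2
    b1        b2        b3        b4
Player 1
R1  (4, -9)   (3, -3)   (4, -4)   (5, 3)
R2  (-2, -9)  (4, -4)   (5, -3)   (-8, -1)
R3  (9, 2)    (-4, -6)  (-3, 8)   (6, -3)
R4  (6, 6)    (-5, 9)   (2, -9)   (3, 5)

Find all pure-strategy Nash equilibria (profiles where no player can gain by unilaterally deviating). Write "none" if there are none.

none

Player 1 against b1: payoffs 4, -2, 9, 6 → best response R3.
Player 1 against b2: payoffs 3, 4, -4, -5 → best response R2.
Player 1 against b3: payoffs 4, 5, -3, 2 → best response R2.
Player 1 against b4: payoffs 5, -8, 6, 3 → best response R3.
Player 2 against R1: payoffs -9, -3, -4, 3 → best response b4.
Player 2 against R2: payoffs -9, -4, -3, -1 → best response b4.
Player 2 against R3: payoffs 2, -6, 8, -3 → best response b3.
Player 2 against R4: payoffs 6, 9, -9, 5 → best response b2.
No profile is a mutual best response for all players.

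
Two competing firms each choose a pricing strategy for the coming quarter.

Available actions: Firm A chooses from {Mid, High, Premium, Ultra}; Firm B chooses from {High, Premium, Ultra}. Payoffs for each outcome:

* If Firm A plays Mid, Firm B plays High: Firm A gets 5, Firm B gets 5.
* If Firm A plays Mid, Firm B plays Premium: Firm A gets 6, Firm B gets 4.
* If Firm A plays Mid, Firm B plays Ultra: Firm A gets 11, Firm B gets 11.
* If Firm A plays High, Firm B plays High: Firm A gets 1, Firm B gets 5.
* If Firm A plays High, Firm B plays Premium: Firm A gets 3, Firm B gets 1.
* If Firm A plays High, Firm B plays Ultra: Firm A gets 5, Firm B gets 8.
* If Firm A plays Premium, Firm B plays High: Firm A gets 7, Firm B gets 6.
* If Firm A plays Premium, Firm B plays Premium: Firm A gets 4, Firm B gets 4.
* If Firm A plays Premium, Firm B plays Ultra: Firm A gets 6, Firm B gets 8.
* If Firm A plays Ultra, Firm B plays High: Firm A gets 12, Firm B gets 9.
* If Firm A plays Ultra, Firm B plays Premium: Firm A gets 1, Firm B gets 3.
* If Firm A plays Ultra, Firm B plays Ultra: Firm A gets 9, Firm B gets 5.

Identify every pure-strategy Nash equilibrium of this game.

For each player, find the best response to each opponent profile; mutual best responses are the pure NE.
Firm A against High: payoffs 5, 1, 7, 12 → best response Ultra.
Firm A against Premium: payoffs 6, 3, 4, 1 → best response Mid.
Firm A against Ultra: payoffs 11, 5, 6, 9 → best response Mid.
Firm B against Mid: payoffs 5, 4, 11 → best response Ultra.
Firm B against High: payoffs 5, 1, 8 → best response Ultra.
Firm B against Premium: payoffs 6, 4, 8 → best response Ultra.
Firm B against Ultra: payoffs 9, 3, 5 → best response High.
Mutual best responses: (Mid, Ultra); (Ultra, High).

(Mid, Ultra); (Ultra, High)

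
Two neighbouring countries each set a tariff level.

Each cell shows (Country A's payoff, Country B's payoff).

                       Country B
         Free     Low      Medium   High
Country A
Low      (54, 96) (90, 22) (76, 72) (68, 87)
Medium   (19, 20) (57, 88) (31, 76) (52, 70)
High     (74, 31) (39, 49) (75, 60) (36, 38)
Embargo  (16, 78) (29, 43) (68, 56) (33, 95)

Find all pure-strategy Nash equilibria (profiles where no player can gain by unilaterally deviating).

There is no pure-strategy Nash equilibrium.

Mark each player's best response to every combination of opponents' strategies; a profile where every player is best-responding is a pure Nash equilibrium.
Country A against Free: payoffs 54, 19, 74, 16 → best response High.
Country A against Low: payoffs 90, 57, 39, 29 → best response Low.
Country A against Medium: payoffs 76, 31, 75, 68 → best response Low.
Country A against High: payoffs 68, 52, 36, 33 → best response Low.
Country B against Low: payoffs 96, 22, 72, 87 → best response Free.
Country B against Medium: payoffs 20, 88, 76, 70 → best response Low.
Country B against High: payoffs 31, 49, 60, 38 → best response Medium.
Country B against Embargo: payoffs 78, 43, 56, 95 → best response High.
No profile is a mutual best response for all players.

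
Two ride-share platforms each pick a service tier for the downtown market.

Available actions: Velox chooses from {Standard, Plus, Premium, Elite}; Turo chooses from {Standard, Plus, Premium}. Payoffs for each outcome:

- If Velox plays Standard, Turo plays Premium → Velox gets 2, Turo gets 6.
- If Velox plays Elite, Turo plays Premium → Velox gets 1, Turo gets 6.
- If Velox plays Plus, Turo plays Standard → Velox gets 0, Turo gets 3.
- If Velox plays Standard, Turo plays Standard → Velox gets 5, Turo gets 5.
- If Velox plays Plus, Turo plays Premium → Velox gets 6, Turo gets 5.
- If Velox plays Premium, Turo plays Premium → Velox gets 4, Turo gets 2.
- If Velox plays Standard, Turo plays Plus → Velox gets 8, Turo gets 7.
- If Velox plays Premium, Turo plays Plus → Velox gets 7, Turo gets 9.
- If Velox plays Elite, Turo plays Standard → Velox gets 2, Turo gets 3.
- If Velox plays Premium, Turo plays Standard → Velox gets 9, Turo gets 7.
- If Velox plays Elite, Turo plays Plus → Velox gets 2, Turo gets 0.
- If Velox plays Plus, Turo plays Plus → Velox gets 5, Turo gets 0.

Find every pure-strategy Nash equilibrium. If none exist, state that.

The pure Nash equilibria are (Standard, Plus), (Plus, Premium).

Velox against Standard: payoffs 5, 0, 9, 2 → best response Premium.
Velox against Plus: payoffs 8, 5, 7, 2 → best response Standard.
Velox against Premium: payoffs 2, 6, 4, 1 → best response Plus.
Turo against Standard: payoffs 5, 7, 6 → best response Plus.
Turo against Plus: payoffs 3, 0, 5 → best response Premium.
Turo against Premium: payoffs 7, 9, 2 → best response Plus.
Turo against Elite: payoffs 3, 0, 6 → best response Premium.
Mutual best responses: (Standard, Plus); (Plus, Premium).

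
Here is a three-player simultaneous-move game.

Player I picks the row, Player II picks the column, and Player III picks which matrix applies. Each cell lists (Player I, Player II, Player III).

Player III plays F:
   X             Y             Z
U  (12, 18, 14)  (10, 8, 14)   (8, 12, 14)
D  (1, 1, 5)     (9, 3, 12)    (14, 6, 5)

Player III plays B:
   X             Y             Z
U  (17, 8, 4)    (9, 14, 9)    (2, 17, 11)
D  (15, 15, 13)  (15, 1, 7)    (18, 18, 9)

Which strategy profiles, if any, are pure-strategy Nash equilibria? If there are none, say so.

(U, X, F): Player I gets 12, best alternative 1; Player II gets 18, best alternative 12; Player III gets 14, best alternative 4. No profitable deviation — NE.
(U, X, B): Player II can switch to Y (8 → 14). Not NE.
(U, Y, F): Player II can switch to X (8 → 18). Not NE.
(U, Y, B): Player I can switch to D (9 → 15). Not NE.
(U, Z, F): Player I can switch to D (8 → 14). Not NE.
(U, Z, B): Player I can switch to D (2 → 18). Not NE.
(D, X, F): Player I can switch to U (1 → 12). Not NE.
(D, X, B): Player I can switch to U (15 → 17). Not NE.
(D, Y, F): Player I can switch to U (9 → 10). Not NE.
(D, Y, B): Player II can switch to X (1 → 15). Not NE.
(D, Z, F): Player III can switch to B (5 → 9). Not NE.
(D, Z, B): Player I gets 18, best alternative 2; Player II gets 18, best alternative 15; Player III gets 9, best alternative 5. No profitable deviation — NE.

(U, X, F), (D, Z, B)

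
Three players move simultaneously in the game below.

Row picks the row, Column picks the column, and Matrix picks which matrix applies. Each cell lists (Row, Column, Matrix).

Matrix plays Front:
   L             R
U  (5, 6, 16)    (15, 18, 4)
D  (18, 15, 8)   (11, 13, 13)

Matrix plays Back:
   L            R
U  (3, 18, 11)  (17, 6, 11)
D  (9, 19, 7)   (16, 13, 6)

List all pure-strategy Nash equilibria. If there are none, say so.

Pure NE: (D, L, Front)

Row against (L, Front): payoffs 5, 18 → best response D.
Row against (L, Back): payoffs 3, 9 → best response D.
Row against (R, Front): payoffs 15, 11 → best response U.
Row against (R, Back): payoffs 17, 16 → best response U.
Column against (U, Front): payoffs 6, 18 → best response R.
Column against (U, Back): payoffs 18, 6 → best response L.
Column against (D, Front): payoffs 15, 13 → best response L.
Column against (D, Back): payoffs 19, 13 → best response L.
Matrix against (U, L): payoffs 16, 11 → best response Front.
Matrix against (U, R): payoffs 4, 11 → best response Back.
Matrix against (D, L): payoffs 8, 7 → best response Front.
Matrix against (D, R): payoffs 13, 6 → best response Front.
Mutual best responses: (D, L, Front).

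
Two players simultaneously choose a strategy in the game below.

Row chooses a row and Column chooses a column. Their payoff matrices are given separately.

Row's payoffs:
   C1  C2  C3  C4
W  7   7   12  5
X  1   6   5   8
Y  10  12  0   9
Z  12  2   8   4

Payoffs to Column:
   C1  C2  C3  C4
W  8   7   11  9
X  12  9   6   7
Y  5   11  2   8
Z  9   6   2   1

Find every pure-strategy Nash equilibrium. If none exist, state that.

Pure-strategy Nash equilibria: (W, C3) and (Y, C2) and (Z, C1)

For each strategy profile, look for a profitable unilateral deviation.
(W, C1): Row can switch to Y (7 → 10). Not NE.
(W, C2): Row can switch to Y (7 → 12). Not NE.
(W, C3): Row gets 12, best alternative 8; Column gets 11, best alternative 9. No profitable deviation — NE.
(W, C4): Row can switch to X (5 → 8). Not NE.
(X, C1): Row can switch to W (1 → 7). Not NE.
(X, C2): Row can switch to W (6 → 7). Not NE.
(X, C3): Row can switch to W (5 → 12). Not NE.
(Y, C2): Row gets 12, best alternative 7; Column gets 11, best alternative 8. No profitable deviation — NE.
(Z, C1): Row gets 12, best alternative 10; Column gets 9, best alternative 6. No profitable deviation — NE.
(The remaining 7 profiles each have a profitable deviation by the same check.)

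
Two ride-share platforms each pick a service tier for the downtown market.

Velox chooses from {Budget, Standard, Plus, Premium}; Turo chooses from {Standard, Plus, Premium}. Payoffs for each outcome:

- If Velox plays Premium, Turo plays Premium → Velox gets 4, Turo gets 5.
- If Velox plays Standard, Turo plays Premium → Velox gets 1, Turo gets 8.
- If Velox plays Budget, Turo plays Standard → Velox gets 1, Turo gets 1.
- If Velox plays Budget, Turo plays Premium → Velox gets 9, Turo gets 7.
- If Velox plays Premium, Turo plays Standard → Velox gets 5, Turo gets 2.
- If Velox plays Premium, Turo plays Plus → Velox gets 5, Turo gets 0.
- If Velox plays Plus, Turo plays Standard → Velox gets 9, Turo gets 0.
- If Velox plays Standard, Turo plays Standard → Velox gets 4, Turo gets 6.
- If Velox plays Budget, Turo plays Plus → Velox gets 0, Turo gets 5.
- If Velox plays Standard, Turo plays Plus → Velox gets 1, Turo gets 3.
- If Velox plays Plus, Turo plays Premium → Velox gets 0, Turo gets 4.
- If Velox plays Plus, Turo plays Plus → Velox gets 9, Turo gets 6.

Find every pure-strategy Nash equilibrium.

Velox against Standard: payoffs 1, 4, 9, 5 → best response Plus.
Velox against Plus: payoffs 0, 1, 9, 5 → best response Plus.
Velox against Premium: payoffs 9, 1, 0, 4 → best response Budget.
Turo against Budget: payoffs 1, 5, 7 → best response Premium.
Turo against Standard: payoffs 6, 3, 8 → best response Premium.
Turo against Plus: payoffs 0, 6, 4 → best response Plus.
Turo against Premium: payoffs 2, 0, 5 → best response Premium.
Mutual best responses: (Budget, Premium); (Plus, Plus).

The pure Nash equilibria are (Budget, Premium) and (Plus, Plus).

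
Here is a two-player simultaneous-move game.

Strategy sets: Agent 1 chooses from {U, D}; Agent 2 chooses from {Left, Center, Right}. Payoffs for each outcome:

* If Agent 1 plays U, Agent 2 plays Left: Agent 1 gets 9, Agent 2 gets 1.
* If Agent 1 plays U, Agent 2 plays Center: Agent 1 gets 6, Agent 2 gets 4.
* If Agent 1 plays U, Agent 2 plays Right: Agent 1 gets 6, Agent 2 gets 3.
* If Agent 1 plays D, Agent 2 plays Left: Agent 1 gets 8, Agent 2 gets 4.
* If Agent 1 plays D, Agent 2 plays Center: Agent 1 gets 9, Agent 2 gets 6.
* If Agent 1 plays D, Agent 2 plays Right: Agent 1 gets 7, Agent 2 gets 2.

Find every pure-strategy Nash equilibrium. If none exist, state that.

For each player, find the best response to each opponent profile; mutual best responses are the pure NE.
Agent 1 against Left: payoffs 9, 8 → best response U.
Agent 1 against Center: payoffs 6, 9 → best response D.
Agent 1 against Right: payoffs 6, 7 → best response D.
Agent 2 against U: payoffs 1, 4, 3 → best response Center.
Agent 2 against D: payoffs 4, 6, 2 → best response Center.
Mutual best responses: (D, Center).

(D, Center)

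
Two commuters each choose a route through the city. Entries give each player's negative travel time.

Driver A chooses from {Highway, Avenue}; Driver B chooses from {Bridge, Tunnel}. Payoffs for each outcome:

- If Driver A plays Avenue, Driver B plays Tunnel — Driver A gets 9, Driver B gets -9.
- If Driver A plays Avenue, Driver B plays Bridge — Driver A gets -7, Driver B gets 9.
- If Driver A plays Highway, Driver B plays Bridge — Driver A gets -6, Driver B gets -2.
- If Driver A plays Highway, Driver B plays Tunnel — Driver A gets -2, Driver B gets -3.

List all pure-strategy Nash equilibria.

For each player, find the best response to each opponent profile; mutual best responses are the pure NE.
Driver A against Bridge: payoffs -6, -7 → best response Highway.
Driver A against Tunnel: payoffs -2, 9 → best response Avenue.
Driver B against Highway: payoffs -2, -3 → best response Bridge.
Driver B against Avenue: payoffs 9, -9 → best response Bridge.
Mutual best responses: (Highway, Bridge).

(Highway, Bridge)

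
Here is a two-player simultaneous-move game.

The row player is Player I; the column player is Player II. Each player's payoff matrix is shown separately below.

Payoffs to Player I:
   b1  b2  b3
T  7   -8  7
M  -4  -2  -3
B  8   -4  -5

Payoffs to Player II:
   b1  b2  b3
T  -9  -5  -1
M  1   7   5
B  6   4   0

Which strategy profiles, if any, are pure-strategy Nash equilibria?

(T, b3); (M, b2); (B, b1)

(T, b1): Player I can switch to B (7 → 8). Not NE.
(T, b2): Player I can switch to M (-8 → -2). Not NE.
(T, b3): Player I gets 7, best alternative -3; Player II gets -1, best alternative -5. No profitable deviation — NE.
(M, b1): Player I can switch to T (-4 → 7). Not NE.
(M, b2): Player I gets -2, best alternative -4; Player II gets 7, best alternative 5. No profitable deviation — NE.
(M, b3): Player I can switch to T (-3 → 7). Not NE.
(B, b1): Player I gets 8, best alternative 7; Player II gets 6, best alternative 4. No profitable deviation — NE.
(B, b2): Player I can switch to M (-4 → -2). Not NE.
(B, b3): Player I can switch to T (-5 → 7). Not NE.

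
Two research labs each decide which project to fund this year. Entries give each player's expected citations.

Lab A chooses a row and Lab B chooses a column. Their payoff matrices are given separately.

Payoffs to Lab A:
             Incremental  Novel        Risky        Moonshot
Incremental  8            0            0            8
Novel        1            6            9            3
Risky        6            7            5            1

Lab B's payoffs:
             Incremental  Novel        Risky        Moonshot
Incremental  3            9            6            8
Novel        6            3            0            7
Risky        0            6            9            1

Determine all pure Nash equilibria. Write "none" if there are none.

Lab A against Incremental: payoffs 8, 1, 6 → best response Incremental.
Lab A against Novel: payoffs 0, 6, 7 → best response Risky.
Lab A against Risky: payoffs 0, 9, 5 → best response Novel.
Lab A against Moonshot: payoffs 8, 3, 1 → best response Incremental.
Lab B against Incremental: payoffs 3, 9, 6, 8 → best response Novel.
Lab B against Novel: payoffs 6, 3, 0, 7 → best response Moonshot.
Lab B against Risky: payoffs 0, 6, 9, 1 → best response Risky.
No profile is a mutual best response for all players.

This game has no pure Nash equilibrium.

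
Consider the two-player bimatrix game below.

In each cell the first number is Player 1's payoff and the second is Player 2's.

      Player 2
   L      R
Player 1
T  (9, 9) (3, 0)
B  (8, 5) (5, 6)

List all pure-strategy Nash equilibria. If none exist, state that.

Pure-strategy Nash equilibria: (T, L), (B, R)

For each player, find the best response to each opponent profile; mutual best responses are the pure NE.
Player 1 against L: payoffs 9, 8 → best response T.
Player 1 against R: payoffs 3, 5 → best response B.
Player 2 against T: payoffs 9, 0 → best response L.
Player 2 against B: payoffs 5, 6 → best response R.
Mutual best responses: (T, L); (B, R).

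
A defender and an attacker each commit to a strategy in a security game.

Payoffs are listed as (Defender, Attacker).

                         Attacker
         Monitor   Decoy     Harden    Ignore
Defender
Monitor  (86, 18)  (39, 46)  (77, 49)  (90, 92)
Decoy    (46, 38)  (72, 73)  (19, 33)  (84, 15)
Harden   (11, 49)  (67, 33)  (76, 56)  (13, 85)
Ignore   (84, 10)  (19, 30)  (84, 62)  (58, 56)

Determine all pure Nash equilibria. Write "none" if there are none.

Pure-strategy Nash equilibria: (Monitor, Ignore), (Decoy, Decoy), (Ignore, Harden)

(Monitor, Monitor): Attacker can switch to Decoy (18 → 46). Not NE.
(Monitor, Decoy): Defender can switch to Decoy (39 → 72). Not NE.
(Monitor, Harden): Defender can switch to Ignore (77 → 84). Not NE.
(Monitor, Ignore): Defender gets 90, best alternative 84; Attacker gets 92, best alternative 49. No profitable deviation — NE.
(Decoy, Monitor): Defender can switch to Monitor (46 → 86). Not NE.
(Decoy, Decoy): Defender gets 72, best alternative 67; Attacker gets 73, best alternative 38. No profitable deviation — NE.
(Decoy, Harden): Defender can switch to Monitor (19 → 77). Not NE.
(Decoy, Ignore): Defender can switch to Monitor (84 → 90). Not NE.
(Ignore, Harden): Defender gets 84, best alternative 77; Attacker gets 62, best alternative 56. No profitable deviation — NE.
(The remaining 7 profiles each have a profitable deviation by the same check.)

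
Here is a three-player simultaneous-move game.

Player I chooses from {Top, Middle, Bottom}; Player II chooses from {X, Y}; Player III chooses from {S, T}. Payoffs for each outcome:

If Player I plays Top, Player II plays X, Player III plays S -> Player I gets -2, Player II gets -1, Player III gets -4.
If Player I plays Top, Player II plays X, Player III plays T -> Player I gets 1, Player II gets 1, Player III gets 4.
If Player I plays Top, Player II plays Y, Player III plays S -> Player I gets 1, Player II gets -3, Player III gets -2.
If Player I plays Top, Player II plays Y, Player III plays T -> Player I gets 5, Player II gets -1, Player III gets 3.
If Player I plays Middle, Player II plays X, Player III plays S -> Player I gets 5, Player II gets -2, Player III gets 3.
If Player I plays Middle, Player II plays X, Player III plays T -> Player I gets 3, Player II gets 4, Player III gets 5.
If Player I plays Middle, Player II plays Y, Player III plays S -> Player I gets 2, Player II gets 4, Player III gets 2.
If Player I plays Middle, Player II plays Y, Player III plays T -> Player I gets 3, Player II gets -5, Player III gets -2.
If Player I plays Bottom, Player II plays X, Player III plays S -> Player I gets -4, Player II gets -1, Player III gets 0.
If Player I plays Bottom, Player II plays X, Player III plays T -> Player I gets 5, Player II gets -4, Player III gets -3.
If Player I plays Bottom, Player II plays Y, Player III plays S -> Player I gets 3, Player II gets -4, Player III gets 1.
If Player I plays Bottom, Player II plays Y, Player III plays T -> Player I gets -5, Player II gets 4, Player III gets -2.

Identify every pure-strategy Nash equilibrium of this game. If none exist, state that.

This game has no pure Nash equilibrium.

(Top, X, S): Player I can switch to Middle (-2 → 5). Not NE.
(Top, X, T): Player I can switch to Middle (1 → 3). Not NE.
(Top, Y, S): Player I can switch to Middle (1 → 2). Not NE.
(Top, Y, T): Player II can switch to X (-1 → 1). Not NE.
(Middle, X, S): Player II can switch to Y (-2 → 4). Not NE.
(Middle, X, T): Player I can switch to Bottom (3 → 5). Not NE.
(Middle, Y, S): Player I can switch to Bottom (2 → 3). Not NE.
(Middle, Y, T): Player I can switch to Top (3 → 5). Not NE.
(The remaining 4 profiles each have a profitable deviation by the same check.)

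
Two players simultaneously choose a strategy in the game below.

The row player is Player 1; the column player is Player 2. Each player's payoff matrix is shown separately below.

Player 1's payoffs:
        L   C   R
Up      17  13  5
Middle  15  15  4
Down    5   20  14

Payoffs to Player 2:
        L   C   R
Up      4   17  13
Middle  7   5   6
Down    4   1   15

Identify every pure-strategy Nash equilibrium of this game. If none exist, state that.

(Down, R)

Mark each player's best response to every combination of opponents' strategies; a profile where every player is best-responding is a pure Nash equilibrium.
Player 1 against L: payoffs 17, 15, 5 → best response Up.
Player 1 against C: payoffs 13, 15, 20 → best response Down.
Player 1 against R: payoffs 5, 4, 14 → best response Down.
Player 2 against Up: payoffs 4, 17, 13 → best response C.
Player 2 against Middle: payoffs 7, 5, 6 → best response L.
Player 2 against Down: payoffs 4, 1, 15 → best response R.
Mutual best responses: (Down, R).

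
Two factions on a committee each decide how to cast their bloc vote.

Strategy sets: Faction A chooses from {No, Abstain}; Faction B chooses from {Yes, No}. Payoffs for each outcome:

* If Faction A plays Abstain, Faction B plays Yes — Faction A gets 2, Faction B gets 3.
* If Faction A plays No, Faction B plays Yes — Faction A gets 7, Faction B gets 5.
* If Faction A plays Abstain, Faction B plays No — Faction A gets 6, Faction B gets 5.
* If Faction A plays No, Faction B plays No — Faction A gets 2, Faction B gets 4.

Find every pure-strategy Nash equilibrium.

(No, Yes): Faction A gets 7, best alternative 2; Faction B gets 5, best alternative 4. No profitable deviation — NE.
(No, No): Faction A can switch to Abstain (2 → 6). Not NE.
(Abstain, Yes): Faction A can switch to No (2 → 7). Not NE.
(Abstain, No): Faction A gets 6, best alternative 2; Faction B gets 5, best alternative 3. No profitable deviation — NE.

The pure Nash equilibria are (No, Yes); (Abstain, No).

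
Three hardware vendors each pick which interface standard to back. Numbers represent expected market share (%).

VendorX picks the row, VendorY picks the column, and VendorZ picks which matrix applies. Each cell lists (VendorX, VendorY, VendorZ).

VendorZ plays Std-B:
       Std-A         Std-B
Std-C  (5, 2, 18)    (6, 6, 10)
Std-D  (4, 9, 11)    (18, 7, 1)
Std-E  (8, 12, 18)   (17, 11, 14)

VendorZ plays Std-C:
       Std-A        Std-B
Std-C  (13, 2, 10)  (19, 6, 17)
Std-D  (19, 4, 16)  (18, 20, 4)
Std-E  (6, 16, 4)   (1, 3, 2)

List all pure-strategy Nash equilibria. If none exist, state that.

VendorX against (Std-A, Std-B): payoffs 5, 4, 8 → best response Std-E.
VendorX against (Std-A, Std-C): payoffs 13, 19, 6 → best response Std-D.
VendorX against (Std-B, Std-B): payoffs 6, 18, 17 → best response Std-D.
VendorX against (Std-B, Std-C): payoffs 19, 18, 1 → best response Std-C.
VendorY against (Std-C, Std-B): payoffs 2, 6 → best response Std-B.
VendorY against (Std-C, Std-C): payoffs 2, 6 → best response Std-B.
VendorY against (Std-D, Std-B): payoffs 9, 7 → best response Std-A.
VendorY against (Std-D, Std-C): payoffs 4, 20 → best response Std-B.
VendorY against (Std-E, Std-B): payoffs 12, 11 → best response Std-A.
VendorY against (Std-E, Std-C): payoffs 16, 3 → best response Std-A.
VendorZ against (Std-C, Std-A): payoffs 18, 10 → best response Std-B.
VendorZ against (Std-C, Std-B): payoffs 10, 17 → best response Std-C.
VendorZ against (Std-D, Std-A): payoffs 11, 16 → best response Std-C.
VendorZ against (Std-D, Std-B): payoffs 1, 4 → best response Std-C.
VendorZ against (Std-E, Std-A): payoffs 18, 4 → best response Std-B.
VendorZ against (Std-E, Std-B): payoffs 14, 2 → best response Std-B.
Mutual best responses: (Std-C, Std-B, Std-C); (Std-E, Std-A, Std-B).

(Std-C, Std-B, Std-C), (Std-E, Std-A, Std-B)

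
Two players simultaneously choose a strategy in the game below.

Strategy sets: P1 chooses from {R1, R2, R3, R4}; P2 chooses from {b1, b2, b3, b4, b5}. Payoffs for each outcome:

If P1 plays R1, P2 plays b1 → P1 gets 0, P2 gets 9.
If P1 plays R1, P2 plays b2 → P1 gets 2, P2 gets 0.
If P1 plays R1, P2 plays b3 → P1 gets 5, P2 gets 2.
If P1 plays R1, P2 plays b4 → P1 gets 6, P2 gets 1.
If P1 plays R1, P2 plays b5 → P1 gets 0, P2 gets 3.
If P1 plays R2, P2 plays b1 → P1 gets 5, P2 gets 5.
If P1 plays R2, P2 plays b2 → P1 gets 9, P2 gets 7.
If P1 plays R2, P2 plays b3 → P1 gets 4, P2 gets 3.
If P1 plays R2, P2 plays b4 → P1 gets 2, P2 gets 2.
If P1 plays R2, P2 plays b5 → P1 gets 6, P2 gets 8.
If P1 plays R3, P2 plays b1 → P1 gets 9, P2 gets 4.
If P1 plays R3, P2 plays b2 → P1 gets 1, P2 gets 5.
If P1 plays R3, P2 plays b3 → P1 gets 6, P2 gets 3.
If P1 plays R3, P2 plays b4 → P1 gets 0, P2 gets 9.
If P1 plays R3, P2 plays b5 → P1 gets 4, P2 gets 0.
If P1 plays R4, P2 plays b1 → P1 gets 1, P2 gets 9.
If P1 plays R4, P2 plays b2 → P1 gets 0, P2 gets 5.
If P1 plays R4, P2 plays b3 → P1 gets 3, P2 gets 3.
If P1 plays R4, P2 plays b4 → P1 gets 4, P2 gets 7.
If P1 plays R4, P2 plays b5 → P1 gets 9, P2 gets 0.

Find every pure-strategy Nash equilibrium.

(R1, b1): P1 can switch to R2 (0 → 5). Not NE.
(R1, b2): P1 can switch to R2 (2 → 9). Not NE.
(R1, b3): P1 can switch to R3 (5 → 6). Not NE.
(R1, b4): P2 can switch to b1 (1 → 9). Not NE.
(R1, b5): P1 can switch to R2 (0 → 6). Not NE.
(R2, b1): P1 can switch to R3 (5 → 9). Not NE.
(R2, b2): P2 can switch to b5 (7 → 8). Not NE.
(R2, b3): P1 can switch to R1 (4 → 5). Not NE.
(The remaining 12 profiles each have a profitable deviation by the same check.)

none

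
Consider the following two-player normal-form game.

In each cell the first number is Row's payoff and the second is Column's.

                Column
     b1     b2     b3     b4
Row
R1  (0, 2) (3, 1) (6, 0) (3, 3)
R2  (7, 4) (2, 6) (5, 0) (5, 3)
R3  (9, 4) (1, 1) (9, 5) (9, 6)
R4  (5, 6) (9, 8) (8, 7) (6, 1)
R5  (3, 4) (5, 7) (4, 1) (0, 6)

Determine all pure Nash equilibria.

The pure Nash equilibria are (R3, b4); (R4, b2).

Check each profile: it is a Nash equilibrium iff no player can strictly gain by switching unilaterally.
(R1, b1): Row can switch to R2 (0 → 7). Not NE.
(R1, b2): Row can switch to R4 (3 → 9). Not NE.
(R1, b3): Row can switch to R3 (6 → 9). Not NE.
(R1, b4): Row can switch to R2 (3 → 5). Not NE.
(R2, b1): Row can switch to R3 (7 → 9). Not NE.
(R2, b2): Row can switch to R1 (2 → 3). Not NE.
(R2, b3): Row can switch to R1 (5 → 6). Not NE.
(R2, b4): Row can switch to R3 (5 → 9). Not NE.
(R3, b1): Column can switch to b3 (4 → 5). Not NE.
(R3, b2): Row can switch to R1 (1 → 3). Not NE.
(R3, b3): Column can switch to b4 (5 → 6). Not NE.
(R3, b4): Row gets 9, best alternative 6; Column gets 6, best alternative 5. No profitable deviation — NE.
(R4, b1): Row can switch to R2 (5 → 7). Not NE.
(R4, b2): Row gets 9, best alternative 5; Column gets 8, best alternative 7. No profitable deviation — NE.
(The remaining 6 profiles each have a profitable deviation by the same check.)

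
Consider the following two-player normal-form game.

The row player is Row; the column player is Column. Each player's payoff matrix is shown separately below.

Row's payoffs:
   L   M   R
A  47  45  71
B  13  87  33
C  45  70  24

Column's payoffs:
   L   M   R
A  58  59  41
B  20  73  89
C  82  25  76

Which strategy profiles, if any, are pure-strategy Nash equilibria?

none

Row against L: payoffs 47, 13, 45 → best response A.
Row against M: payoffs 45, 87, 70 → best response B.
Row against R: payoffs 71, 33, 24 → best response A.
Column against A: payoffs 58, 59, 41 → best response M.
Column against B: payoffs 20, 73, 89 → best response R.
Column against C: payoffs 82, 25, 76 → best response L.
No profile is a mutual best response for all players.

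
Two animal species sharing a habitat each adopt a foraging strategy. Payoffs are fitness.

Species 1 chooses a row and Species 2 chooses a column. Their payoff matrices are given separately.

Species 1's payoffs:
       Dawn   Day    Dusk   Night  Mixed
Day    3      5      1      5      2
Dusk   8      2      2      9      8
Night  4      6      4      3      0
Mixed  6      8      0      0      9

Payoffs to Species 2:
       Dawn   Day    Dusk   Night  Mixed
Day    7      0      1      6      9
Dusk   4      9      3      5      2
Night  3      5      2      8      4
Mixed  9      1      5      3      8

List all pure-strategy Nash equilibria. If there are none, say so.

(Day, Dawn): Species 1 can switch to Dusk (3 → 8). Not NE.
(Day, Day): Species 1 can switch to Night (5 → 6). Not NE.
(Day, Dusk): Species 1 can switch to Dusk (1 → 2). Not NE.
(Day, Night): Species 1 can switch to Dusk (5 → 9). Not NE.
(Day, Mixed): Species 1 can switch to Dusk (2 → 8). Not NE.
(Dusk, Dawn): Species 2 can switch to Day (4 → 9). Not NE.
(The remaining 14 profiles each have a profitable deviation by the same check.)

This game has no pure Nash equilibrium.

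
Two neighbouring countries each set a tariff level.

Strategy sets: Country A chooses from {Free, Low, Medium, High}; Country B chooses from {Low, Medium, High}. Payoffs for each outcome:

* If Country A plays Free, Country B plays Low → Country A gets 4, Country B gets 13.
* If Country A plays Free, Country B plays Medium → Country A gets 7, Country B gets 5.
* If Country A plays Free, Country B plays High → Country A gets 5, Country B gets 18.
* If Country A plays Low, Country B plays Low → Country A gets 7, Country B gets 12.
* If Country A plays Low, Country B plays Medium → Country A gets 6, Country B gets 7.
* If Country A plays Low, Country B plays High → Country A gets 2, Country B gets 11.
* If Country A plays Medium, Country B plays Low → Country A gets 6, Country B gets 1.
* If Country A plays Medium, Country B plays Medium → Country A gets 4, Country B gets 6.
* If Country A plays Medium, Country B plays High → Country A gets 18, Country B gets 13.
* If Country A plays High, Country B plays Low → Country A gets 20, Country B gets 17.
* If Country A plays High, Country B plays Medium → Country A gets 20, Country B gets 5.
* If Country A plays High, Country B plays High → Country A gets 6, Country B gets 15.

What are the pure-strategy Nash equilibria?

Country A against Low: payoffs 4, 7, 6, 20 → best response High.
Country A against Medium: payoffs 7, 6, 4, 20 → best response High.
Country A against High: payoffs 5, 2, 18, 6 → best response Medium.
Country B against Free: payoffs 13, 5, 18 → best response High.
Country B against Low: payoffs 12, 7, 11 → best response Low.
Country B against Medium: payoffs 1, 6, 13 → best response High.
Country B against High: payoffs 17, 5, 15 → best response Low.
Mutual best responses: (Medium, High); (High, Low).

Pure-strategy Nash equilibria: (Medium, High) and (High, Low)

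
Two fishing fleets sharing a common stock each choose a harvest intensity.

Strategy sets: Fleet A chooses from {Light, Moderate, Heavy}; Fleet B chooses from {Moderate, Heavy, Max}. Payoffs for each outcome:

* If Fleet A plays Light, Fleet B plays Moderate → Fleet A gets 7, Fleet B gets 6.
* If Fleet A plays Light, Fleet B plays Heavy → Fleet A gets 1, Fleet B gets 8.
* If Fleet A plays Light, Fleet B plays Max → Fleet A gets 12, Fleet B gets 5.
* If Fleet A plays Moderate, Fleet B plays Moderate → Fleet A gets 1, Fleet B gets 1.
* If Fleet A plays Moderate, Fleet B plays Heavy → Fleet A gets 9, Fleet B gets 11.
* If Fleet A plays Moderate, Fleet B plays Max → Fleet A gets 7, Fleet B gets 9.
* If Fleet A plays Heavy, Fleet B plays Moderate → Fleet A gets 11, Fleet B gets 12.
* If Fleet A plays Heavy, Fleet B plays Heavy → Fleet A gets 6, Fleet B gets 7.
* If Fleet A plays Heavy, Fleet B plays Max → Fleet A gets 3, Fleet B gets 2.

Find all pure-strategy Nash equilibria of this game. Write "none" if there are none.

(Light, Moderate): Fleet A can switch to Heavy (7 → 11). Not NE.
(Light, Heavy): Fleet A can switch to Moderate (1 → 9). Not NE.
(Light, Max): Fleet B can switch to Moderate (5 → 6). Not NE.
(Moderate, Moderate): Fleet A can switch to Light (1 → 7). Not NE.
(Moderate, Heavy): Fleet A gets 9, best alternative 6; Fleet B gets 11, best alternative 9. No profitable deviation — NE.
(Moderate, Max): Fleet A can switch to Light (7 → 12). Not NE.
(Heavy, Moderate): Fleet A gets 11, best alternative 7; Fleet B gets 12, best alternative 7. No profitable deviation — NE.
(Heavy, Heavy): Fleet A can switch to Moderate (6 → 9). Not NE.
(The remaining 1 profile has a profitable deviation by the same check.)

(Moderate, Heavy) and (Heavy, Moderate)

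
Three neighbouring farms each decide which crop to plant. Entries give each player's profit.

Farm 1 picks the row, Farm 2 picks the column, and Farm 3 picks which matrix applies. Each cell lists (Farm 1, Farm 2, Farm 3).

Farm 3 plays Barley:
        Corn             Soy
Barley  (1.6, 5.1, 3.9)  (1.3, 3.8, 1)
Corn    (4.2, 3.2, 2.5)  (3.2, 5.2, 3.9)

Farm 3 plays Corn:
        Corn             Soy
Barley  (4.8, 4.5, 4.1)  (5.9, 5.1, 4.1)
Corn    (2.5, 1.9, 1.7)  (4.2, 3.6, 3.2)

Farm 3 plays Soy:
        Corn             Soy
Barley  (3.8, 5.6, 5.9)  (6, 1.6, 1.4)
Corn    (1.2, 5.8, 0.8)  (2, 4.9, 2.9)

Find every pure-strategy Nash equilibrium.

Check each profile: it is a Nash equilibrium iff no player can strictly gain by switching unilaterally.
(Barley, Corn, Barley): Farm 1 can switch to Corn (1.6 → 4.2). Not NE.
(Barley, Corn, Corn): Farm 2 can switch to Soy (4.5 → 5.1). Not NE.
(Barley, Corn, Soy): Farm 1 gets 3.8, best alternative 1.2; Farm 2 gets 5.6, best alternative 1.6; Farm 3 gets 5.9, best alternative 4.1. No profitable deviation — NE.
(Barley, Soy, Barley): Farm 1 can switch to Corn (1.3 → 3.2). Not NE.
(Barley, Soy, Corn): Farm 1 gets 5.9, best alternative 4.2; Farm 2 gets 5.1, best alternative 4.5; Farm 3 gets 4.1, best alternative 1.4. No profitable deviation — NE.
(Barley, Soy, Soy): Farm 2 can switch to Corn (1.6 → 5.6). Not NE.
(Corn, Corn, Barley): Farm 2 can switch to Soy (3.2 → 5.2). Not NE.
(Corn, Corn, Corn): Farm 1 can switch to Barley (2.5 → 4.8). Not NE.
(Corn, Corn, Soy): Farm 1 can switch to Barley (1.2 → 3.8). Not NE.
(Corn, Soy, Barley): Farm 1 gets 3.2, best alternative 1.3; Farm 2 gets 5.2, best alternative 3.2; Farm 3 gets 3.9, best alternative 3.2. No profitable deviation — NE.
(Corn, Soy, Corn): Farm 1 can switch to Barley (4.2 → 5.9). Not NE.
(The remaining 1 profile has a profitable deviation by the same check.)

The pure Nash equilibria are (Barley, Corn, Soy) and (Barley, Soy, Corn) and (Corn, Soy, Barley).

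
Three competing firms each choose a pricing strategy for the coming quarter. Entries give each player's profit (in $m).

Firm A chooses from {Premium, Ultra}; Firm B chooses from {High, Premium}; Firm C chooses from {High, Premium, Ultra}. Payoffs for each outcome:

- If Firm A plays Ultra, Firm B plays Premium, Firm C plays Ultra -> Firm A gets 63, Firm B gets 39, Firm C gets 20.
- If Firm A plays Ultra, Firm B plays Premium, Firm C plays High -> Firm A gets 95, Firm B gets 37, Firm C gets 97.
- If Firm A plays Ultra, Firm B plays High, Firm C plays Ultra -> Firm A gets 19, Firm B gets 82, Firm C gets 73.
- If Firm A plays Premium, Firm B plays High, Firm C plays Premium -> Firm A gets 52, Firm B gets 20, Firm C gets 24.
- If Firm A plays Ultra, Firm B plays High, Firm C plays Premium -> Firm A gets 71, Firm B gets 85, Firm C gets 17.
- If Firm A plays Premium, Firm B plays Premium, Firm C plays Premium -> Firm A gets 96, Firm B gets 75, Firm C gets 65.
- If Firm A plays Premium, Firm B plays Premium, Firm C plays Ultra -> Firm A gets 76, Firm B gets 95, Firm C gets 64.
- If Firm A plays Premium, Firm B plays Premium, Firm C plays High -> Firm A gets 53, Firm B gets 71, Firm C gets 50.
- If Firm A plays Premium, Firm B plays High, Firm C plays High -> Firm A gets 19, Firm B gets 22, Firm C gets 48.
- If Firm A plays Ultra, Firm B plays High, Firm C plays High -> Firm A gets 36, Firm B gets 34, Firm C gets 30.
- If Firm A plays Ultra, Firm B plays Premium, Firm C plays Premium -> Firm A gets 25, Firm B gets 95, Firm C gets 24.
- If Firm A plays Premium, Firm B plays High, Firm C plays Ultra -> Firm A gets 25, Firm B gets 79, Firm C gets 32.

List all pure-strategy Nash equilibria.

For each player, find the best response to each opponent profile; mutual best responses are the pure NE.
Firm A against (High, High): payoffs 19, 36 → best response Ultra.
Firm A against (High, Premium): payoffs 52, 71 → best response Ultra.
Firm A against (High, Ultra): payoffs 25, 19 → best response Premium.
Firm A against (Premium, High): payoffs 53, 95 → best response Ultra.
Firm A against (Premium, Premium): payoffs 96, 25 → best response Premium.
Firm A against (Premium, Ultra): payoffs 76, 63 → best response Premium.
Firm B against (Premium, High): payoffs 22, 71 → best response Premium.
Firm B against (Premium, Premium): payoffs 20, 75 → best response Premium.
Firm B against (Premium, Ultra): payoffs 79, 95 → best response Premium.
Firm B against (Ultra, High): payoffs 34, 37 → best response Premium.
Firm B against (Ultra, Premium): payoffs 85, 95 → best response Premium.
Firm B against (Ultra, Ultra): payoffs 82, 39 → best response High.
Firm C against (Premium, High): payoffs 48, 24, 32 → best response High.
Firm C against (Premium, Premium): payoffs 50, 65, 64 → best response Premium.
Firm C against (Ultra, High): payoffs 30, 17, 73 → best response Ultra.
Firm C against (Ultra, Premium): payoffs 97, 24, 20 → best response High.
Mutual best responses: (Premium, Premium, Premium); (Ultra, Premium, High).

(Premium, Premium, Premium), (Ultra, Premium, High)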